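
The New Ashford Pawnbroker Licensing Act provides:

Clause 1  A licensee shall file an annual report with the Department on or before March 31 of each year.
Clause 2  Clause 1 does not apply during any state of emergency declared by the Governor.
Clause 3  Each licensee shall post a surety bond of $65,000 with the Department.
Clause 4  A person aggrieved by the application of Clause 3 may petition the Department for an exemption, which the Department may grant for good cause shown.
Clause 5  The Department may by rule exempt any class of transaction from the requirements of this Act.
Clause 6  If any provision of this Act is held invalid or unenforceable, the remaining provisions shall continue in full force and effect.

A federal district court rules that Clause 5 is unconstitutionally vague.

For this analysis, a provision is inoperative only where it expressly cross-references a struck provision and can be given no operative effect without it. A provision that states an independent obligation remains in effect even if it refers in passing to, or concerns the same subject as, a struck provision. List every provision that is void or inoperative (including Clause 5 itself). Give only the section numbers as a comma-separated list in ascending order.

5

Clause 5 is struck. Nothing else in the Act is defined by reference to Clause 5. Clause 6 is a severability clause and preserves every provision that can still be given independent effect. Clause 1, Clause 2, Clause 3, Clause 4, and Clause 6 remain in effect.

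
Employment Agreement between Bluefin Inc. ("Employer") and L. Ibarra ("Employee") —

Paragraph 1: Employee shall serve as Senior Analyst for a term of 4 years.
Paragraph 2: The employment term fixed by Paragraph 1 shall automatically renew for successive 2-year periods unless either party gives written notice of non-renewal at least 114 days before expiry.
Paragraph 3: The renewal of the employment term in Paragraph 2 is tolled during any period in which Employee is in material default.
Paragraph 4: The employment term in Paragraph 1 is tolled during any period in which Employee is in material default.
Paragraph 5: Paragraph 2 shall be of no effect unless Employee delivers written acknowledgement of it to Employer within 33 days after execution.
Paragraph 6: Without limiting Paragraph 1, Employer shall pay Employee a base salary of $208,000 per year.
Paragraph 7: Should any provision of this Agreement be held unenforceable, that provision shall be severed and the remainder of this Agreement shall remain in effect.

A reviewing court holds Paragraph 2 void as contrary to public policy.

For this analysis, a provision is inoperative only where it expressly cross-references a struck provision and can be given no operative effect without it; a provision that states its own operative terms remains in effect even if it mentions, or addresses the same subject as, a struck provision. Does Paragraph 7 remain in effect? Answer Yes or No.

Paragraph 2 is struck. The whole of Paragraph 3 is the tolling of the renewal of the employment term, defined by reference to Paragraph 2, so Paragraph 3 cannot stand once Paragraph 2 is removed. The only function of Paragraph 5 is the acknowledgement condition for Paragraph 2, so it cannot stand once Paragraph 2 is removed. Under the severability clause in Paragraph 7, the remaining provisions continue in force. Paragraph 1, Paragraph 4, Paragraph 6, and Paragraph 7 remain in effect. Paragraph 7 is among the surviving provisions, so the answer is yes.

Yes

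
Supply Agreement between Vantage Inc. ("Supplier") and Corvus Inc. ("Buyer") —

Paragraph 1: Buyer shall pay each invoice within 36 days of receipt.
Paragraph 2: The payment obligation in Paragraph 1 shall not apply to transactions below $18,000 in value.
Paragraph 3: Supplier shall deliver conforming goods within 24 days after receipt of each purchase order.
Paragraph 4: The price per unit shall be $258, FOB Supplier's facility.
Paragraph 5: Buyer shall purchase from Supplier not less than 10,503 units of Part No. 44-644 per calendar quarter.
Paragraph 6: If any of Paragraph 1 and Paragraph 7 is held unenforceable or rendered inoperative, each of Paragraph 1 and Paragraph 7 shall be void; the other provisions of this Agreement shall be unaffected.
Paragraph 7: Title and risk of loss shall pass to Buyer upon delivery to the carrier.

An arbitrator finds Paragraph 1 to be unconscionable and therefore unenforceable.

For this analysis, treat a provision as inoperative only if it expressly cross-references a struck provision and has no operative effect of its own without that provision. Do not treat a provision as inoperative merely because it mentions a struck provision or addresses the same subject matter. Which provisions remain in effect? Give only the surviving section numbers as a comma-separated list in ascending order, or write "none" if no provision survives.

Paragraph 1 is struck. Paragraph 2 has no operative effect of its own apart from Paragraph 1 and is therefore inoperative. Paragraph 6 declares Paragraph 1 and Paragraph 7 mutually dependent; since one of them has fallen, all of them are of no effect. That brings down Paragraph 7 as well. The remainder continues in force under Paragraph 6. The provisions still in force are Paragraph 3, Paragraph 4, Paragraph 5, and Paragraph 6.

3, 4, 5, 6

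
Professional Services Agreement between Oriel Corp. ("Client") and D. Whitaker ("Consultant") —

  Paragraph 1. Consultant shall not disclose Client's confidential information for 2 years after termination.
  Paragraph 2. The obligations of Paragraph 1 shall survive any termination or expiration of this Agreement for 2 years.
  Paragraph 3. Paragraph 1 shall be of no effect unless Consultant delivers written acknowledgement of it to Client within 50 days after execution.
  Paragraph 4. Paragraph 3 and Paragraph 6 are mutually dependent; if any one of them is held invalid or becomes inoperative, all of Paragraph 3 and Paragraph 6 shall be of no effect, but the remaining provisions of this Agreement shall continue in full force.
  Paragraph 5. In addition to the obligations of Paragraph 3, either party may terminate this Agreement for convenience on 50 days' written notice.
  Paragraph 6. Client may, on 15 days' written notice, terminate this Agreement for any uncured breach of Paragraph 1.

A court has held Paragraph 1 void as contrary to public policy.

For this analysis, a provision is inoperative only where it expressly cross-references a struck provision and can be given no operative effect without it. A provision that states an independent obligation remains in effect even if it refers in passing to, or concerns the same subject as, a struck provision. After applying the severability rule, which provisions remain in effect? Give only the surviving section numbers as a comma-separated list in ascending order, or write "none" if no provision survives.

4, 5

Paragraph 1 is struck. Paragraph 2 merely fixes the survival period for Paragraph 1; with Paragraph 1 gone it has nothing to operate on and falls away. The only function of Paragraph 3 is the acknowledgement condition for Paragraph 1, so it cannot stand once Paragraph 1 is removed. Paragraph 6 merely fixes the termination right for breach of Paragraph 1; with Paragraph 1 gone it has nothing to operate on and falls away. Paragraph 5 mentions Paragraph 3 but its own obligation stands independently of Paragraph 3, so Paragraph 5 is not affected. Paragraph 4 declares Paragraph 3 and Paragraph 6 mutually dependent; since one of them has fallen, all of them are of no effect. The remainder continues in force under Paragraph 4. The provisions still in force are Paragraph 4 and Paragraph 5.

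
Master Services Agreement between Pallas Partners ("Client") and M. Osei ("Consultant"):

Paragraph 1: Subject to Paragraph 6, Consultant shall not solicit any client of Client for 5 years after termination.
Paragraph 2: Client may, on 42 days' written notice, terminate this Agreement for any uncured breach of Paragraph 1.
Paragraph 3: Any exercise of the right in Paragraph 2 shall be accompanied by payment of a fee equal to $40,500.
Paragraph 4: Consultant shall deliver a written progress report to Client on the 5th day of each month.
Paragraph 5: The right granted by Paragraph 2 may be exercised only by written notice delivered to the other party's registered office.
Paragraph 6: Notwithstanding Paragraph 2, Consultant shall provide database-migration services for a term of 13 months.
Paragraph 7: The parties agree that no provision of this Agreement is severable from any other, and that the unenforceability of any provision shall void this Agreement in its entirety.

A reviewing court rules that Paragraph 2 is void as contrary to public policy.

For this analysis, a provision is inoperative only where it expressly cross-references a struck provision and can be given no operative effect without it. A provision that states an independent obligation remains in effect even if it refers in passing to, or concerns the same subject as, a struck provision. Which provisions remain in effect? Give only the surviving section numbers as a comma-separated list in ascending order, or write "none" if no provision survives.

none

Paragraph 2 is struck. Paragraph 3 operates only by reference to Paragraph 2, so it falls with Paragraph 2. Paragraph 5 has no operative effect of its own apart from Paragraph 2 and is therefore inoperative. Paragraph 7 provides that the Agreement is not severable, so the invalidity of any one provision voids the entire Agreement. No provision of the Agreement survives.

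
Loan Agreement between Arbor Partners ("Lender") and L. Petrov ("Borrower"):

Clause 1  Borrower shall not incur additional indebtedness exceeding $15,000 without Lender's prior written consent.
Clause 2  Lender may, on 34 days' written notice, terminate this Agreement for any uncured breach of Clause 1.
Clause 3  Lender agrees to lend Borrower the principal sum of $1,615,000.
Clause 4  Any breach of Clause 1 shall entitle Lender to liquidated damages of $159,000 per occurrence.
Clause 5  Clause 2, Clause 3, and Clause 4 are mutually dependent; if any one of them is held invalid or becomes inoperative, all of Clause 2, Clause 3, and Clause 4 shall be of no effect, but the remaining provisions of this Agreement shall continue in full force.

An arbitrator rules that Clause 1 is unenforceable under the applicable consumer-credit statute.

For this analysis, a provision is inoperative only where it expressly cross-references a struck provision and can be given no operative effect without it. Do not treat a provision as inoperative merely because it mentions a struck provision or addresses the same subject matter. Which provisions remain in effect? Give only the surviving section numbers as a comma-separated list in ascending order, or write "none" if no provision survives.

Clause 1 is struck. Clause 2 operates only by reference to Clause 1, so it falls with Clause 1. The whole of Clause 4 is the liquidated-damages amount, defined by reference to Clause 1, so Clause 4 cannot stand once Clause 1 is removed. Clause 5 declares Clause 2, Clause 3, and Clause 4 mutually dependent; since one of them has fallen, all of them are of no effect. That brings down Clause 3 as well. The remainder continues in force under Clause 5. Only Clause 5 remains in effect.

5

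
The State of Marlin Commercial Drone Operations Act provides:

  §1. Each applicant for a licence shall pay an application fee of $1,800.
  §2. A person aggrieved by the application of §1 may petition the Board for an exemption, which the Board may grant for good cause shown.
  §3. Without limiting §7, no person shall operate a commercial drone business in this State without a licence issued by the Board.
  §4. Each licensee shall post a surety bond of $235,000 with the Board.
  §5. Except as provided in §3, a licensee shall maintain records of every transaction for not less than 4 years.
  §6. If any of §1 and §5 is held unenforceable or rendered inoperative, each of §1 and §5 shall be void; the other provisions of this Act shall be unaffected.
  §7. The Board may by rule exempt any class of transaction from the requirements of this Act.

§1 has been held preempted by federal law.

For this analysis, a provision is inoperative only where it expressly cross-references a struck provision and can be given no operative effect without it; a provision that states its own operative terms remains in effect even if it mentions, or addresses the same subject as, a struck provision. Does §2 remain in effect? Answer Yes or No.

§1 is struck. §2 merely fixes the exemption procedure for §1; with §1 gone it has nothing to operate on and falls away. §6 declares §1 and §5 mutually dependent; since one of them has fallen, all of them are of no effect. That brings down §5 as well. The remainder continues in force under §6. The provisions still in force are §3, §4, §6, and §7. §2 is among the inoperative provisions, so the answer is no.

No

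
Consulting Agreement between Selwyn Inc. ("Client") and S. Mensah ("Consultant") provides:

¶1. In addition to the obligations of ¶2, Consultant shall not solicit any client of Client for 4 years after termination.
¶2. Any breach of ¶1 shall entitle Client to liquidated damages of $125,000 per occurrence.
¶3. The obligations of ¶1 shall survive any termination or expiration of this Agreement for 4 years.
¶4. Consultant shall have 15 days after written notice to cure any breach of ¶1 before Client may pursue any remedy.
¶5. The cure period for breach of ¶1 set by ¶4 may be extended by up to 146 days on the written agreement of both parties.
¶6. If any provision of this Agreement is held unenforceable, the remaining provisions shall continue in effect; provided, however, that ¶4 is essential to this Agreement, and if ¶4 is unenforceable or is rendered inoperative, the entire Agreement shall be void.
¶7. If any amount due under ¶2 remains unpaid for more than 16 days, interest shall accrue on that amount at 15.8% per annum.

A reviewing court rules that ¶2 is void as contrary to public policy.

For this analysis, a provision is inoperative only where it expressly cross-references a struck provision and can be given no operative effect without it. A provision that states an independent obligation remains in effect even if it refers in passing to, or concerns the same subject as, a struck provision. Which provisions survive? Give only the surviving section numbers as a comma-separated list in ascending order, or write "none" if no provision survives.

1, 3, 4, 5, 6

¶2 is struck. ¶7 does nothing except set the default interest on the liquidated-damages amount by reference to ¶2; with ¶2 gone it has no independent effect and is inoperative. Although ¶1 refers to ¶2, its operative terms do not depend on ¶2, so it remains in effect. ¶6 makes ¶4 an essential term, but ¶4 is unaffected, so the severability proviso in ¶6 preserves the remaining provisions. The provisions still in force are ¶1, ¶3, ¶4, ¶5, and ¶6.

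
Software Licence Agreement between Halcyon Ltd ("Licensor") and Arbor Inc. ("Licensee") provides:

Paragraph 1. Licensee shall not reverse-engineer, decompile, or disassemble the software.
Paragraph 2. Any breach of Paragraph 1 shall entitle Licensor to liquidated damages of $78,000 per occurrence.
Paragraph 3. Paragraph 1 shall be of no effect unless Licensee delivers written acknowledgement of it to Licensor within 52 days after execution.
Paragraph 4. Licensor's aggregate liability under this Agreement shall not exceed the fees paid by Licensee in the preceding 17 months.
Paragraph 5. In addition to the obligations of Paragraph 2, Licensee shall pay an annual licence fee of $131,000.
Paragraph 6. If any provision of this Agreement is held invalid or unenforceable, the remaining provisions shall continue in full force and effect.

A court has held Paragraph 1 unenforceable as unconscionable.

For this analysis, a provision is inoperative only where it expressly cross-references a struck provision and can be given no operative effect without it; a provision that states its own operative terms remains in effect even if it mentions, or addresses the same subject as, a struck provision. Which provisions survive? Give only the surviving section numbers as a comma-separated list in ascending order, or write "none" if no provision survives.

Paragraph 1 is struck. The whole of Paragraph 2 is the liquidated-damages amount, defined by reference to Paragraph 1, so Paragraph 2 cannot stand once Paragraph 1 is removed. Paragraph 3 has no operative effect of its own apart from Paragraph 1 and is therefore inoperative. Although Paragraph 5 refers to Paragraph 2, its operative terms do not depend on Paragraph 2, so it remains in effect. Paragraph 6 is a severability clause and preserves every provision that can still be given independent effect. Paragraph 4, Paragraph 5, and Paragraph 6 remain in effect.

4, 5, 6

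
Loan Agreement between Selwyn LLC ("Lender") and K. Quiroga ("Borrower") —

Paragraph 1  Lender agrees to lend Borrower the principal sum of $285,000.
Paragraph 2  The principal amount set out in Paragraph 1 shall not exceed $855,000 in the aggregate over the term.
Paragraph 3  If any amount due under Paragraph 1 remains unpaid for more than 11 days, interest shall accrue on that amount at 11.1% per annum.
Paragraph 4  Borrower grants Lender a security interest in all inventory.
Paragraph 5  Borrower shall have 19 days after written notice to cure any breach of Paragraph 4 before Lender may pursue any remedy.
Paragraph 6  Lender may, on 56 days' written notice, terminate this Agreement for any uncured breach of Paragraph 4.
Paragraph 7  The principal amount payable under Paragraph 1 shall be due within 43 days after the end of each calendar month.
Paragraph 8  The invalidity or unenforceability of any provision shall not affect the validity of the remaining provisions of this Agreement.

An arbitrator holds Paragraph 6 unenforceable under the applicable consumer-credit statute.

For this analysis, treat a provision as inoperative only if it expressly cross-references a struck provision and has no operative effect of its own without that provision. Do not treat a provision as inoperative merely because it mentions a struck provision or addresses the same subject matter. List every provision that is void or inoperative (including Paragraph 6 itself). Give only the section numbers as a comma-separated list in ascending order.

Paragraph 6 is struck. Nothing else in the Agreement is defined by reference to Paragraph 6. Paragraph 8 is a severability clause and preserves every provision that can still be given independent effect. The provisions still in force are Paragraph 1, Paragraph 2, Paragraph 3, Paragraph 4, Paragraph 5, Paragraph 7, and Paragraph 8.

6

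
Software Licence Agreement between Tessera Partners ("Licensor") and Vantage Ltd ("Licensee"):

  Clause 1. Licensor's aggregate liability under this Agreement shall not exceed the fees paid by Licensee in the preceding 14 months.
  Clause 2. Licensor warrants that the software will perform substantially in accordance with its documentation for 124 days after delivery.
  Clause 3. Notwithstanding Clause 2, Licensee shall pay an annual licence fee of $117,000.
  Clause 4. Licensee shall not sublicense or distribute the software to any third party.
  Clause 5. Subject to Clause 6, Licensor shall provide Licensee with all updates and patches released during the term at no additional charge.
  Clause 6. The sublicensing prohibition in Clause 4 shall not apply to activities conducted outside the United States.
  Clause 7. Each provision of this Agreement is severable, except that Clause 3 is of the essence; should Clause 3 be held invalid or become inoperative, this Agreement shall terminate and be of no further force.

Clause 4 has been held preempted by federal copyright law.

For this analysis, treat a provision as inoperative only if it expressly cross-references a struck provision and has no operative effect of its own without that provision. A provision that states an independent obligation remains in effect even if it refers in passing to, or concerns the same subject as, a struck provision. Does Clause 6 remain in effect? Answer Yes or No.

Clause 4 is struck. The whole of Clause 6 is the carve-out from the sublicensing prohibition, defined by reference to Clause 4, so Clause 6 cannot stand once Clause 4 is removed. Although Clause 5 refers to Clause 6, its operative terms do not depend on Clause 6, so it remains in effect. Clause 7 makes Clause 3 an essential term, but Clause 3 is unaffected, so the severability proviso in Clause 7 preserves the remaining provisions. That leaves Clause 1, Clause 2, Clause 3, Clause 5, and Clause 7 in effect. Clause 6 is among the inoperative provisions, so the answer is no.

No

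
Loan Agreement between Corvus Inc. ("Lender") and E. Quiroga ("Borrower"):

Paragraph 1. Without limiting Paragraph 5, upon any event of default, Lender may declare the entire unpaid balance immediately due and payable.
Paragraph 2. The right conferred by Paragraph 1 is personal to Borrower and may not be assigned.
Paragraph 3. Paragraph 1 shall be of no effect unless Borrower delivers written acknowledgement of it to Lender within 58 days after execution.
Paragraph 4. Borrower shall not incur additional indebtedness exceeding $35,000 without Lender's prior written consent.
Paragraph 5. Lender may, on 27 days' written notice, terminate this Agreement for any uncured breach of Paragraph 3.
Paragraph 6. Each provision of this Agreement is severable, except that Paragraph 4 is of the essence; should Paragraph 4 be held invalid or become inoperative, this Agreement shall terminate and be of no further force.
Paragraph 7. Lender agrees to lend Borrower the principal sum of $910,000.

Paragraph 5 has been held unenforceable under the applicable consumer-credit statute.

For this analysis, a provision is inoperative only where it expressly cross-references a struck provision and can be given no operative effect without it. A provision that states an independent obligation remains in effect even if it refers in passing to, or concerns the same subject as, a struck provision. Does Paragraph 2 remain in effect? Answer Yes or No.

Paragraph 5 is struck. Although Paragraph 1 refers to Paragraph 5, its operative terms do not depend on Paragraph 5, so it remains in effect. Nothing else in the Agreement is defined by reference to Paragraph 5. Paragraph 6 makes Paragraph 4 an essential term, but Paragraph 4 is unaffected, so the severability proviso in Paragraph 6 preserves the remaining provisions. The provisions still in force are Paragraph 1, Paragraph 2, Paragraph 3, Paragraph 4, Paragraph 6, and Paragraph 7. Paragraph 2 is among the surviving provisions, so the answer is yes.

Yes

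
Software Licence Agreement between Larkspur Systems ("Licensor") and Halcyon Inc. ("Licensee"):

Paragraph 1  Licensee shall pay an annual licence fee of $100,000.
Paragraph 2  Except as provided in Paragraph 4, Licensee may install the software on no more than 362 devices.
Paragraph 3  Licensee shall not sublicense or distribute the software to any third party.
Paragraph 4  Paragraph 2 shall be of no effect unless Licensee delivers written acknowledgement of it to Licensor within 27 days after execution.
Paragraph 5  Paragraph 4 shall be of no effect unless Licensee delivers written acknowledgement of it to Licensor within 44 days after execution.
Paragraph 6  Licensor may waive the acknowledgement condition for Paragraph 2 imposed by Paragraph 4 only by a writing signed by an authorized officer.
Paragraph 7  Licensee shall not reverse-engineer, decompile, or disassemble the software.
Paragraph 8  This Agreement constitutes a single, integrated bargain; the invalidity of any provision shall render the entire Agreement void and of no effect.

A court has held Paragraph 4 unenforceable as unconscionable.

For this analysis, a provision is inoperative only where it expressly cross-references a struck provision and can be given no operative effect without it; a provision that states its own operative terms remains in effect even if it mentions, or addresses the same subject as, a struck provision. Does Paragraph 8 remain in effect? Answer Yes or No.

No

Paragraph 4 is struck. Paragraph 5 operates only by reference to Paragraph 4, so it falls with Paragraph 4. Paragraph 6 has no operative effect of its own apart from Paragraph 4 and is therefore inoperative. Paragraph 8 provides that the Agreement is not severable, so the invalidity of any one provision voids the entire Agreement. No provision of the Agreement survives. Paragraph 8 is among the inoperative provisions, so the answer is no.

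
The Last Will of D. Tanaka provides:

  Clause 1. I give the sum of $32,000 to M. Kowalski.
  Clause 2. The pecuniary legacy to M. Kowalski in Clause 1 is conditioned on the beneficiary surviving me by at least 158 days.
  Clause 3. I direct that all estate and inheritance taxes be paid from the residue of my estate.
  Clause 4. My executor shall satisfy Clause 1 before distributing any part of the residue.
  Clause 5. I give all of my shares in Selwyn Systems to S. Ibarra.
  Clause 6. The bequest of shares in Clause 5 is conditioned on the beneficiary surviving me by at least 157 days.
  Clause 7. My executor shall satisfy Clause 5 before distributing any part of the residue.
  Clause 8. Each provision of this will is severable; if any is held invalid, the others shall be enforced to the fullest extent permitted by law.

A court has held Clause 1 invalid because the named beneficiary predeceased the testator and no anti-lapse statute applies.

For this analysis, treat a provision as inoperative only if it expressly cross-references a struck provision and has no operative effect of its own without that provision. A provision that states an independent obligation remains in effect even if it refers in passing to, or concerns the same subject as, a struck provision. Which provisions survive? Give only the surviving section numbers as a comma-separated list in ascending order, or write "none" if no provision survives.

3, 5, 6, 7, 8

Clause 1 is struck. The only function of Clause 2 is the survivorship condition on Clause 1, so it cannot stand once Clause 1 is removed. Clause 4 operates only by reference to Clause 1, so it falls with Clause 1. Under the severability clause in Clause 8, the remaining provisions continue in force. That leaves Clause 3, Clause 5, Clause 6, Clause 7, and Clause 8 in effect.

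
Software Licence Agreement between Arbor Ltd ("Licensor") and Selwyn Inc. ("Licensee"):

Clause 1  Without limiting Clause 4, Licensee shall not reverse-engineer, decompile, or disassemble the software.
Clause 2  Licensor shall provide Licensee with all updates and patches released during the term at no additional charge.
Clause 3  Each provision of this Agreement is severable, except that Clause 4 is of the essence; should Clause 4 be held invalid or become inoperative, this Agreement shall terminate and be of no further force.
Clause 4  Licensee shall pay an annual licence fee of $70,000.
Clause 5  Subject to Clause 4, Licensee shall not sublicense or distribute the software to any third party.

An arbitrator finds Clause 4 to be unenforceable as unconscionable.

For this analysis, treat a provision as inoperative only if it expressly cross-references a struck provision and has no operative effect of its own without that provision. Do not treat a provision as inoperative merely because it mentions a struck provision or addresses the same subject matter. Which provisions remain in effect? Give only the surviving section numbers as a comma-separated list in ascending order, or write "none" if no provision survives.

Clause 4 is struck. Nothing else in the Agreement is defined by reference to Clause 4. Clause 3 makes Clause 4 an essential term, and Clause 4 is the provision held invalid; under Clause 3, the entire Agreement is therefore void. No provision of the Agreement survives.

none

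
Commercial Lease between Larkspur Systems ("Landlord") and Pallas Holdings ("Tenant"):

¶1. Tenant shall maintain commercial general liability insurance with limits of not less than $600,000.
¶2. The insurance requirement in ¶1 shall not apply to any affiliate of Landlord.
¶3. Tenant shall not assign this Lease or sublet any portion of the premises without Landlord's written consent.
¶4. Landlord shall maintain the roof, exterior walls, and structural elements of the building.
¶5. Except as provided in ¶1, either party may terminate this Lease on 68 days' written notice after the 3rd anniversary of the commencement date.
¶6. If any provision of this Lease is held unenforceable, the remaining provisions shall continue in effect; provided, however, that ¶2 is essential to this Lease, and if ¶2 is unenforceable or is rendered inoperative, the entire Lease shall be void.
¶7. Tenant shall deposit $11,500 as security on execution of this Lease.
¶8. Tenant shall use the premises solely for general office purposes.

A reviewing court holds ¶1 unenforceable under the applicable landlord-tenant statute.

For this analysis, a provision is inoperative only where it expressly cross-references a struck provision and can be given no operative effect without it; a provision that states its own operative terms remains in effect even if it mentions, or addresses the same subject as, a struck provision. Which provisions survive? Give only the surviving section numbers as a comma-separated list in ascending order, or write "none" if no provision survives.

¶1 is struck. ¶2 does nothing except set the carve-out from the insurance requirement by reference to ¶1; with ¶1 gone it has no independent effect and is inoperative. ¶6 makes ¶2 an essential term, and ¶2 has been rendered inoperative by the cascade; under ¶6, the entire Lease is therefore void. No provision of the Lease survives.

none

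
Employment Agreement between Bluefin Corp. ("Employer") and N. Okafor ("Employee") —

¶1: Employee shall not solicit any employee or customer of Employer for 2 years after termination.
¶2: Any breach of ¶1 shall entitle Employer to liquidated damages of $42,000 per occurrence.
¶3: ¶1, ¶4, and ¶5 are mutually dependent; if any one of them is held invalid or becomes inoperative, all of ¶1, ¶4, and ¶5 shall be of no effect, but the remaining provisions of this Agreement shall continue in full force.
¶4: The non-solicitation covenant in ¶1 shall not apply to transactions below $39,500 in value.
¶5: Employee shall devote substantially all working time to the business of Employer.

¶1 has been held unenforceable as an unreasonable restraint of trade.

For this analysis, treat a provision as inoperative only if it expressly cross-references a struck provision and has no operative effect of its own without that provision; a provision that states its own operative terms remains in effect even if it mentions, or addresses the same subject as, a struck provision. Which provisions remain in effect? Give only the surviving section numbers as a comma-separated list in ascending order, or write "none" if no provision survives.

¶1 is struck. ¶2 has no operative effect of its own apart from ¶1 and is therefore inoperative. The whole of ¶4 is the carve-out from the non-solicitation covenant, defined by reference to ¶1, so ¶4 cannot stand once ¶1 is removed. ¶3 declares ¶1, ¶4, and ¶5 mutually dependent; since one of them has fallen, all of them are of no effect. That brings down ¶5 as well. The remainder continues in force under ¶3. Only ¶3 remains in effect.

3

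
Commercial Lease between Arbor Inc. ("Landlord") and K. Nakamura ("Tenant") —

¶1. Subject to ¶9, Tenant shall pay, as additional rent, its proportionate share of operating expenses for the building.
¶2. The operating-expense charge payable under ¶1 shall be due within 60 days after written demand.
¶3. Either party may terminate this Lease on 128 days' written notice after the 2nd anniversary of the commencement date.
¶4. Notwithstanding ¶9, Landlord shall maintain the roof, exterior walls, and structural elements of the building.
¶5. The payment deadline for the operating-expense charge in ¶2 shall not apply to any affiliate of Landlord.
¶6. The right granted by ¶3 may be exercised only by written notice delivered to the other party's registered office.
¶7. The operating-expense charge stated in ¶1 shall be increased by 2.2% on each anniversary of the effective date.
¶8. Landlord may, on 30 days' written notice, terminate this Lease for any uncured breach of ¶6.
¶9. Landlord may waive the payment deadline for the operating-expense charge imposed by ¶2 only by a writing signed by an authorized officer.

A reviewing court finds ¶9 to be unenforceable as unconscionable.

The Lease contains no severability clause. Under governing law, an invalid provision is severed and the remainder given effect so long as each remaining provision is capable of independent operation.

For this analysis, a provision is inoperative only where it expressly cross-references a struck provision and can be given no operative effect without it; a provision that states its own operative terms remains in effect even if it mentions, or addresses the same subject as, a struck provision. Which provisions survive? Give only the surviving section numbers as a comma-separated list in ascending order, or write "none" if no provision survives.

¶9 is struck. Although ¶4 refers to ¶9, its operative terms do not depend on ¶9, so it remains in effect. Although ¶1 refers to ¶9, its operative terms do not depend on ¶9, so it remains in effect. No other provision's operative terms depend on ¶9. Under the stated default rule, only provisions that cannot operate independently fall away; the rest are enforced. That leaves ¶1, ¶2, ¶3, ¶4, ¶5, ¶6, ¶7, and ¶8 in effect.

1, 2, 3, 4, 5, 6, 7, 8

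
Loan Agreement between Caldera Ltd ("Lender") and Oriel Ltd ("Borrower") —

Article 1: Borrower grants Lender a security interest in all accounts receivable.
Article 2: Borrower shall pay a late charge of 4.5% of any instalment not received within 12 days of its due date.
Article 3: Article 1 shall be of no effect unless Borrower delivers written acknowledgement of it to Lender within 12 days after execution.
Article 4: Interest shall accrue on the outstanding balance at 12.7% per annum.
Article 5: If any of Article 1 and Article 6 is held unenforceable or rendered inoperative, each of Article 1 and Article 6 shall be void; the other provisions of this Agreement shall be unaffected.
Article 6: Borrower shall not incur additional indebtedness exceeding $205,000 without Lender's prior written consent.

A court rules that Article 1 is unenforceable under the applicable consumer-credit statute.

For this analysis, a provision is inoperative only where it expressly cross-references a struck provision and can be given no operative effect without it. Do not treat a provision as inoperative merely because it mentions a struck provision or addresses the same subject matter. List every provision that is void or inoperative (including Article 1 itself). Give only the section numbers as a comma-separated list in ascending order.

Article 1 is struck. Article 3 operates only by reference to Article 1, so it falls with Article 1. Article 5 declares Article 1 and Article 6 mutually dependent; since one of them has fallen, all of them are of no effect. That brings down Article 6 as well. The remainder continues in force under Article 5. Article 2, Article 4, and Article 5 remain in effect.

1, 3, 6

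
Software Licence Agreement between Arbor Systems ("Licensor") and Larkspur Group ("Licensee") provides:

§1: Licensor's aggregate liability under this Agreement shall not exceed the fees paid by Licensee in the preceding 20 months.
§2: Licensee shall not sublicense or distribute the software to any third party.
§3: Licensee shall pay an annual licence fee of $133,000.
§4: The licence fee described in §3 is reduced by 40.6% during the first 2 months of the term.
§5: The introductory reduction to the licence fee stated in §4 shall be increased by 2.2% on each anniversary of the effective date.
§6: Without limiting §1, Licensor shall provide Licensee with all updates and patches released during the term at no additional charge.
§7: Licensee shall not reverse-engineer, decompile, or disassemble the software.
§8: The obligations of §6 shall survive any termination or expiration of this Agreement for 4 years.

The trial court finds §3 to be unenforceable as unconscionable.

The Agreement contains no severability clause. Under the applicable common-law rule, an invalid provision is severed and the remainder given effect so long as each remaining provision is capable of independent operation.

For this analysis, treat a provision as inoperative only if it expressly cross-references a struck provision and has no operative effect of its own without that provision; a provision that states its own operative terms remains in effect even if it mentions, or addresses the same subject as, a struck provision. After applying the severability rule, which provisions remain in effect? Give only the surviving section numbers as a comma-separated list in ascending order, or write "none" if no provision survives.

§3 is struck. §4 does nothing except set the introductory reduction to the licence fee by reference to §3; with §3 gone it has no independent effect and is inoperative. §5 has no operative effect of its own apart from §4 and is therefore inoperative. Under the stated default rule, only provisions that cannot operate independently fall away; the rest are enforced. That leaves §1, §2, §6, §7, and §8 in effect.

1, 2, 6, 7, 8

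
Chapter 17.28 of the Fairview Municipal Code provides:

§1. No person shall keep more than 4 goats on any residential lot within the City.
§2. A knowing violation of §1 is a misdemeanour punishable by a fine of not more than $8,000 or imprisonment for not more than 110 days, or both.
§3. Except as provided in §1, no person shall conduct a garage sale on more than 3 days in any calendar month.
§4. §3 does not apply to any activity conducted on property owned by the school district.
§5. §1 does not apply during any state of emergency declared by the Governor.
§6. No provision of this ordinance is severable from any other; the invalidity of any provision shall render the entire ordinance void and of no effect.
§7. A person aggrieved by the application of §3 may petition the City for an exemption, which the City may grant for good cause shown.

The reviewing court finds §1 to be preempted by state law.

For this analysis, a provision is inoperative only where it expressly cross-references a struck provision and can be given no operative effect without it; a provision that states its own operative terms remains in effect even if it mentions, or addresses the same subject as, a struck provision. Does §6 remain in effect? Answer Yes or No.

§1 is struck. §2 merely fixes the criminal penalty for violating §1; with §1 gone it has nothing to operate on and falls away. §5 merely fixes the emergency suspension of §1; with §1 gone it has nothing to operate on and falls away. §6 provides that the ordinance is not severable, so the invalidity of any one provision voids the entire ordinance. No provision of the ordinance survives. §6 is among the inoperative provisions, so the answer is no.

No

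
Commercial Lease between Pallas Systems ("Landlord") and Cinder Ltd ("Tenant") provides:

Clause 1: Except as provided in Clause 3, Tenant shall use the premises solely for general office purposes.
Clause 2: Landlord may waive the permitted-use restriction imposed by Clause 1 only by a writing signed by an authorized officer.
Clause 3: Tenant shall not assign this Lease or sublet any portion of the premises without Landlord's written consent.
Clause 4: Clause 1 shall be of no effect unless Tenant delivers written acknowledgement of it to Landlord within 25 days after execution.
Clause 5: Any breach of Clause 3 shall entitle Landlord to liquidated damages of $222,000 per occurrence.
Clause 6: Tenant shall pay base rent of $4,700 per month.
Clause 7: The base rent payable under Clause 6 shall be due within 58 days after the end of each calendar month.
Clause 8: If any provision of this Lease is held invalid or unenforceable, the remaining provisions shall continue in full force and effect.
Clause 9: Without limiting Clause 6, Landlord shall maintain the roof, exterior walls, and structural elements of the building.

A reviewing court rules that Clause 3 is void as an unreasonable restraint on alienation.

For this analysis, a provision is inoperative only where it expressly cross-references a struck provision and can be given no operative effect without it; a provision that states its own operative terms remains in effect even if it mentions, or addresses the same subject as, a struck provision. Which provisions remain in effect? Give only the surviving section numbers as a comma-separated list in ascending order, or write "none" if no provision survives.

Clause 3 is struck. Clause 5 operates only by reference to Clause 3, so it falls with Clause 3. Clause 1 mentions Clause 3 but its own obligation stands independently of Clause 3, so Clause 1 is not affected. Clause 8 is a severability clause and preserves every provision that can still be given independent effect. Clause 1, Clause 2, Clause 4, Clause 6, Clause 7, Clause 8, and Clause 9 remain in effect.

1, 2, 4, 6, 7, 8, 9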